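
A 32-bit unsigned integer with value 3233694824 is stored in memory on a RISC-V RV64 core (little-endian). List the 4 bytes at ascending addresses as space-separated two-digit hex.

3233694824 in hexadecimal, padded to 32 bits, is 0xC0BE4468.
Split into bytes (most-significant first): C0 BE 44 68.
Little-endian: lowest address holds the least-significant byte.
So at ascending addresses the bytes are 68 44 BE C0.

68 44 BE C0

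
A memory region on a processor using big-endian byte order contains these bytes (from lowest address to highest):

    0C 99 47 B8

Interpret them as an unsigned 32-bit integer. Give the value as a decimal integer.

211371960

Big-endian: lowest address holds the most-significant byte.
The bytes are already most-significant first: 0x0C9947B8.
0x0C9947B8 = 211371960.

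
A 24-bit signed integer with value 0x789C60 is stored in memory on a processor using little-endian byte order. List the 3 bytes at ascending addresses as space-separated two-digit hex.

60 9C 78

Split into bytes (most-significant first): 78 9C 60.
Little-endian stores the least-significant byte at the lowest address.
So at ascending addresses the bytes are 60 9C 78.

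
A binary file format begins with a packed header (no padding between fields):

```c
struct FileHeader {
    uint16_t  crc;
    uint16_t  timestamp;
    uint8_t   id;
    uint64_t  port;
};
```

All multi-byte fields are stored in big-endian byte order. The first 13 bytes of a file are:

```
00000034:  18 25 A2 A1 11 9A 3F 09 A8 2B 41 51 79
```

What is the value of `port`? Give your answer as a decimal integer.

11114613023258530169

`port` follows `crc` (2 B), `timestamp` (2 B), `id` (1 B), so it starts at offset 2 + 2 + 1 = 5 and occupies 8 bytes.
Bytes at offsets 5..12: 9A 3F 09 A8 2B 41 51 79.
Big-endian stores the most-significant byte at the lowest address.
The bytes are already most-significant first: 0x9A3F09A82B415179.
0x9A3F09A82B415179 = 11114613023258530169.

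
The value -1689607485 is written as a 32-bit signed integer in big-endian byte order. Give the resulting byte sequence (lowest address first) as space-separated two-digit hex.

9B 4A A2 C3

Two's complement of -1689607485 in 32 bits: 1689607485 = 0x64B55D3D; invert → 0x9B4AA2C2; add 1 → 0x9B4AA2C3.
Split into bytes (most-significant first): 9B 4A A2 C3.
Big-endian stores the most-significant byte at the lowest address.
So the memory order matches the most-significant-first order: 9B 4A A2 C3.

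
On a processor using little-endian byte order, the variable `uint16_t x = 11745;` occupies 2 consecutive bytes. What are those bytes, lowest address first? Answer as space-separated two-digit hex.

E1 2D

11745 in hexadecimal, padded to 16 bits, is 0x2DE1.
Split into bytes (most-significant first): 2D E1.
Little-endian stores the least-significant byte at the lowest address.
So at ascending addresses the bytes are E1 2D.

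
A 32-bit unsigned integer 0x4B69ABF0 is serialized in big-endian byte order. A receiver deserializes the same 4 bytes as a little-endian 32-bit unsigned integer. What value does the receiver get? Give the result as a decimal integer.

Stored big-endian, the bytes at ascending addresses are 4B 69 AB F0.
Read back as little-endian, the first byte is least significant, giving 0xF0AB694B.
0xF0AB694B = 4037765451.

4037765451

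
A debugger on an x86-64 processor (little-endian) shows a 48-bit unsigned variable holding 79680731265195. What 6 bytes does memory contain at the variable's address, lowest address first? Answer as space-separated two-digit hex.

79680731265195 in hexadecimal, padded to 48 bits, is 0x48781DAEB8AB.
Split into bytes (most-significant first): 48 78 1D AE B8 AB.
Little-endian: lowest address holds the least-significant byte.
So at ascending addresses the bytes are AB B8 AE 1D 78 48.

AB B8 AE 1D 78 48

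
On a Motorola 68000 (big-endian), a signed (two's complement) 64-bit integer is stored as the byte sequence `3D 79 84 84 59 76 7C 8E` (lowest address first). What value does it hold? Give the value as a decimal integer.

In big-endian order the high byte comes first in memory.
The bytes are already most-significant first: 0x3D79848459767C8E.
0x3D79848459767C8E = 4429717412467080334.

4429717412467080334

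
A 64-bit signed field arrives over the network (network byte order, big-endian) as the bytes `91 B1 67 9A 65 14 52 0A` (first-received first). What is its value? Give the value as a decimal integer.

Big-endian stores the most-significant byte at the lowest address.
The bytes are already most-significant first: 0x91B1679A6514520A.
Top bit is set, so as a signed 64-bit value this is 0x91B1679A6514520A − 2^64 = -7948457954513759734.

-7948457954513759734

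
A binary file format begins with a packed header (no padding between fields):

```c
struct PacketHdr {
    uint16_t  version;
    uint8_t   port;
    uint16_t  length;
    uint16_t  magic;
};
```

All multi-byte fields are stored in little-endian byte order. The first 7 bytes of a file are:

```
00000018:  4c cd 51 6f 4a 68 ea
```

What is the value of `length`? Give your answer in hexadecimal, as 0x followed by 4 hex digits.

0x4A6F

`length` follows `version` (2 B), `port` (1 B), so it starts at offset 2 + 1 = 3 and occupies 2 bytes.
Bytes at offsets 3..4: 6F 4A.
In little-endian order the low byte comes first in memory.
Reassemble most-significant byte first: 4A 6F → 0x4A6F.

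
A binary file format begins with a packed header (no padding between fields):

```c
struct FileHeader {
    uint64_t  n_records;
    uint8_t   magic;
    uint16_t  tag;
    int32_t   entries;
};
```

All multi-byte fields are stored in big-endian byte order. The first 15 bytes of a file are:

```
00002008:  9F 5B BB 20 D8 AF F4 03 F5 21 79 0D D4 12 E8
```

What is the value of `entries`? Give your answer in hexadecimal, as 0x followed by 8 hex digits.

`entries` follows `n_records` (8 B), `magic` (1 B), `tag` (2 B), so it starts at offset 8 + 1 + 2 = 11 and occupies 4 bytes.
Bytes at offsets 11..14: 0D D4 12 E8.
Big-endian: lowest address holds the most-significant byte.
The bytes are already most-significant first: 0x0DD412E8.

0x0DD412E8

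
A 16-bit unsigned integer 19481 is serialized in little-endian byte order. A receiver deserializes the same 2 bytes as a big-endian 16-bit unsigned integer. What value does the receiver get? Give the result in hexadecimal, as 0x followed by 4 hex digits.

0x194C

19481 in 16-bit hexadecimal is 0x4C19.
Stored little-endian, the bytes at ascending addresses are 19 4C.
Read back as big-endian, the last byte is least significant, giving 0x194C.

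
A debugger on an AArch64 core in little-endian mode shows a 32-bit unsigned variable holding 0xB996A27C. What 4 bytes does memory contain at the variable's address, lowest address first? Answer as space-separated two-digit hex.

Split into bytes (most-significant first): B9 96 A2 7C.
Little-endian stores the least-significant byte at the lowest address.
So at ascending addresses the bytes are 7C A2 96 B9.

7C A2 96 B9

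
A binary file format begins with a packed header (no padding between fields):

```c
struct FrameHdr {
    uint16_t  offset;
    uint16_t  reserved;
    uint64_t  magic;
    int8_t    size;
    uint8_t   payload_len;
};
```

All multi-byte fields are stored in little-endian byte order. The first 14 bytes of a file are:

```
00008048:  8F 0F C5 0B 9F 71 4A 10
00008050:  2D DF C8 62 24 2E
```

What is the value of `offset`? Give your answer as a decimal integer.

3983

`offset` is the first field, at byte offset 0, occupying 2 bytes.
Bytes at offsets 0..1: 8F 0F.
In little-endian order the low byte comes first in memory.
Reassemble most-significant byte first: 0F 8F → 0x0F8F.
0x0F8F = 3983.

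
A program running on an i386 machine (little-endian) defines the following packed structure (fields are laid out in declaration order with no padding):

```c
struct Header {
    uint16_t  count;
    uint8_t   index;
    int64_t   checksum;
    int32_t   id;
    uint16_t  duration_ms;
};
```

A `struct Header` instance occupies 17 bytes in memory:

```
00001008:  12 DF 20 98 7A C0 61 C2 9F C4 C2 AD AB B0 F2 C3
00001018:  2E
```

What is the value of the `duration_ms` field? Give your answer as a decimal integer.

`duration_ms` follows `count` (2 B), `index` (1 B), `checksum` (8 B), `id` (4 B), so it starts at offset 2 + 1 + 8 + 4 = 15 and occupies 2 bytes.
Bytes at offsets 15..16: C3 2E.
Little-endian stores the least-significant byte at the lowest address.
Reassemble most-significant byte first: 2E C3 → 0x2EC3.
0x2EC3 = 11971.

11971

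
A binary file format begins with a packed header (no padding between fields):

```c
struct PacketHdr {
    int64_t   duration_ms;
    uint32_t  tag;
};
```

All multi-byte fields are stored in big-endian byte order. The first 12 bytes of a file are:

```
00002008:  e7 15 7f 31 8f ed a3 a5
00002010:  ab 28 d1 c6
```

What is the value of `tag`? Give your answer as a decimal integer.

`tag` follows `duration_ms` (8 bytes), so it starts at byte offset 8 and occupies 4 bytes.
Bytes at offsets 8..11: AB 28 D1 C6.
Big-endian: lowest address holds the most-significant byte.
The bytes are already most-significant first: 0xAB28D1C6.
0xAB28D1C6 = 2871579078.

2871579078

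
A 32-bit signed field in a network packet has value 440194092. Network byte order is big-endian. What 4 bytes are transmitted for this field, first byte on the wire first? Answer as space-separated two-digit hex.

1A 3C D4 2C

440194092 in hexadecimal, padded to 32 bits, is 0x1A3CD42C.
Split into bytes (most-significant first): 1A 3C D4 2C.
In big-endian order the high byte comes first in memory.
So the memory order matches the most-significant-first order: 1A 3C D4 2C.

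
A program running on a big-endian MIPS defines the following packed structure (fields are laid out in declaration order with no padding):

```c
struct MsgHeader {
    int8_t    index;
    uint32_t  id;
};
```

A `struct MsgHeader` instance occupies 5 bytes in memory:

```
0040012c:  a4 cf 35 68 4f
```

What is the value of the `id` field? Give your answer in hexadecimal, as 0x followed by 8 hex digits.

`id` follows `index` (1 byte), so it starts at byte offset 1 and occupies 4 bytes.
Bytes at offsets 1..4: CF 35 68 4F.
Big-endian: lowest address holds the most-significant byte.
The bytes are already most-significant first: 0xCF35684F.

0xCF35684F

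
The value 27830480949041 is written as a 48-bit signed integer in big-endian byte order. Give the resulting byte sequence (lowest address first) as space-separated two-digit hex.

19 4F C9 EE 4F 31

27830480949041 in hexadecimal, padded to 48 bits, is 0x194FC9EE4F31.
Split into bytes (most-significant first): 19 4F C9 EE 4F 31.
Big-endian: lowest address holds the most-significant byte.
So the memory order matches the most-significant-first order: 19 4F C9 EE 4F 31.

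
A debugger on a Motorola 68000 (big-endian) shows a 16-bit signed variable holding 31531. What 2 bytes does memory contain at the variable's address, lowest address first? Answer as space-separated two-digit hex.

31531 in hexadecimal, padded to 16 bits, is 0x7B2B.
Split into bytes (most-significant first): 7B 2B.
Big-endian: lowest address holds the most-significant byte.
So the memory order matches the most-significant-first order: 7B 2B.

7B 2B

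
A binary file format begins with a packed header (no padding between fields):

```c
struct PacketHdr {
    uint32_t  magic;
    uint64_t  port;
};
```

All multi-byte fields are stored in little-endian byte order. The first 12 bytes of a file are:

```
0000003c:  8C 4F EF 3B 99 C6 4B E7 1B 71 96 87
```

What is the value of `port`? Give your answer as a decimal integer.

`port` follows `magic` (4 bytes), so it starts at byte offset 4 and occupies 8 bytes.
Bytes at offsets 4..11: 99 C6 4B E7 1B 71 96 87.
Little-endian stores the least-significant byte at the lowest address.
Reassemble most-significant byte first: 87 96 71 1B E7 4B C6 99 → 0x8796711BE74BC699.
0x8796711BE74BC699 = 9770120806285428377.

9770120806285428377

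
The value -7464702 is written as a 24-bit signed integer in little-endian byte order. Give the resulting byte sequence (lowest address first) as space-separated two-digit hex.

02 19 8E

Two's complement of -7464702 in 24 bits: 7464702 = 0x71E6FE; invert → 0x8E1901; add 1 → 0x8E1902.
Split into bytes (most-significant first): 8E 19 02.
Little-endian: lowest address holds the least-significant byte.
So at ascending addresses the bytes are 02 19 8E.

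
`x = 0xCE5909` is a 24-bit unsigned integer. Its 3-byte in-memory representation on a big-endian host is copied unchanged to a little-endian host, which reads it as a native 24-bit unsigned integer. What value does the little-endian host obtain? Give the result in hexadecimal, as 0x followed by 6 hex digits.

Stored big-endian, the bytes at ascending addresses are CE 59 09.
Read back as little-endian, the first byte is least significant, giving 0x0959CE.

0x0959CE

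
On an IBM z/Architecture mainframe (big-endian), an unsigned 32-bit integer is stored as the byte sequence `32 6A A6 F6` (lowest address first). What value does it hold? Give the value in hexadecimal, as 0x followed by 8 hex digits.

In big-endian order the high byte comes first in memory.
The bytes are already most-significant first: 0x326AA6F6.

0x326AA6F6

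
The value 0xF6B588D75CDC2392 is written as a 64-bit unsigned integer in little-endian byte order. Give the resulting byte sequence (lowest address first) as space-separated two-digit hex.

Split into bytes (most-significant first): F6 B5 88 D7 5C DC 23 92.
In little-endian order the low byte comes first in memory.
So at ascending addresses the bytes are 92 23 DC 5C D7 88 B5 F6.

92 23 DC 5C D7 88 B5 F6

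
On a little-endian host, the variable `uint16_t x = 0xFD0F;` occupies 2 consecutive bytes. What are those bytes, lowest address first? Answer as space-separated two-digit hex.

0F FD

Split into bytes (most-significant first): FD 0F.
Little-endian stores the least-significant byte at the lowest address.
So at ascending addresses the bytes are 0F FD.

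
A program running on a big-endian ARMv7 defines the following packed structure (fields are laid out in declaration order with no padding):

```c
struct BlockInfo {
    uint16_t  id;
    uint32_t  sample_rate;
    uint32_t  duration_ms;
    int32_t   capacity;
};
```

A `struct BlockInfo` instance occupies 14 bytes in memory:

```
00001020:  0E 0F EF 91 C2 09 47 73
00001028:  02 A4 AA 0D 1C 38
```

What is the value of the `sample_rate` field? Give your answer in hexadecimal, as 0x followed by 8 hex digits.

`sample_rate` follows `id` (2 bytes), so it starts at byte offset 2 and occupies 4 bytes.
Bytes at offsets 2..5: EF 91 C2 09.
Big-endian: lowest address holds the most-significant byte.
The bytes are already most-significant first: 0xEF91C209.

0xEF91C209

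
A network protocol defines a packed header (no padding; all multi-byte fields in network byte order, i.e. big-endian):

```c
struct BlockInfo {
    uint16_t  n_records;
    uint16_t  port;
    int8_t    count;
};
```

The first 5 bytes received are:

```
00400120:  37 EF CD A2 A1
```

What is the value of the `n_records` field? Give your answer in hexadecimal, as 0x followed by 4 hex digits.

0x37EF

`n_records` is the first field, at byte offset 0, occupying 2 bytes.
Bytes at offsets 0..1: 37 EF.
Big-endian stores the most-significant byte at the lowest address.
The bytes are already most-significant first: 0x37EF.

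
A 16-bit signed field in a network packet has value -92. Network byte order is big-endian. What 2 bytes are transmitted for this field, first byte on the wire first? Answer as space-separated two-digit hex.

Two's complement of -92 in 16 bits: 92 = 0x005C; invert → 0xFFA3; add 1 → 0xFFA4.
Split into bytes (most-significant first): FF A4.
In big-endian order the high byte comes first in memory.
So the memory order matches the most-significant-first order: FF A4.

FF A4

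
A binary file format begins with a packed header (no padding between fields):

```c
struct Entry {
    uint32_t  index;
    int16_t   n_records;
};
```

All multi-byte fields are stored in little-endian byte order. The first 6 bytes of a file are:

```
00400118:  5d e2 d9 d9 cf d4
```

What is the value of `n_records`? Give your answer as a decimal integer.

`n_records` follows `index` (4 bytes), so it starts at byte offset 4 and occupies 2 bytes.
Bytes at offsets 4..5: CF D4.
Little-endian: lowest address holds the least-significant byte.
Reassemble most-significant byte first: D4 CF → 0xD4CF.
Top bit is set, so as a signed 16-bit value this is 0xD4CF − 2^16 = -11057.

-11057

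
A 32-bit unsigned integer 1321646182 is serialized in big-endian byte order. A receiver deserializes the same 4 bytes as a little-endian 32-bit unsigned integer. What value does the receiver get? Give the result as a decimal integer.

1321646182 in 32-bit hexadecimal is 0x4EC6B866.
Stored big-endian, the bytes at ascending addresses are 4E C6 B8 66.
Read back as little-endian, the first byte is least significant, giving 0x66B8C64E.
0x66B8C64E = 1723385422.

1723385422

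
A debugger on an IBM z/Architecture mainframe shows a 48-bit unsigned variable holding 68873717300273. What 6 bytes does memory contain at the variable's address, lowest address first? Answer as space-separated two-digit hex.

68873717300273 in hexadecimal, padded to 48 bits, is 0x3EA3E9743C31.
Split into bytes (most-significant first): 3E A3 E9 74 3C 31.
Big-endian stores the most-significant byte at the lowest address.
So the memory order matches the most-significant-first order: 3E A3 E9 74 3C 31.

3E A3 E9 74 3C 31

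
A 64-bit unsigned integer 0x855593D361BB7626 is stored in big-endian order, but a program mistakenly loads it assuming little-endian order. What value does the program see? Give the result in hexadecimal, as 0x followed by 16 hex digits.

Stored big-endian, the bytes at ascending addresses are 85 55 93 D3 61 BB 76 26.
Read back as little-endian, the first byte is least significant, giving 0x2676BB61D3935585.

0x2676BB61D3935585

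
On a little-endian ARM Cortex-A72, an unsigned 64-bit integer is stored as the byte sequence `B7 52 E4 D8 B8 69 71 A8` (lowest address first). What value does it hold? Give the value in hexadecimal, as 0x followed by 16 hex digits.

0xA87169B8D8E452B7

In little-endian order the low byte comes first in memory.
Reassemble most-significant byte first: A8 71 69 B8 D8 E4 52 B7 → 0xA87169B8D8E452B7.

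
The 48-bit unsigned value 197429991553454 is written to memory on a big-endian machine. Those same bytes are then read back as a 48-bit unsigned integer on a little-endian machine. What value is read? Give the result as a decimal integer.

192111802617779

197429991553454 in 48-bit hexadecimal is 0xB38FC083B9AE.
Stored big-endian, the bytes at ascending addresses are B3 8F C0 83 B9 AE.
Read back as little-endian, the first byte is least significant, giving 0xAEB983C08FB3.
0xAEB983C08FB3 = 192111802617779.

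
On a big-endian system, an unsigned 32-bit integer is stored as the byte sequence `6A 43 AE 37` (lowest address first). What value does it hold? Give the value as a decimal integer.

1782820407

In big-endian order the high byte comes first in memory.
The bytes are already most-significant first: 0x6A43AE37.
0x6A43AE37 = 1782820407.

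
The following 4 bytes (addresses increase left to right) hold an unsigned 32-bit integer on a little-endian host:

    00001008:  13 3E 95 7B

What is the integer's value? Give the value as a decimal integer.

Little-endian: lowest address holds the least-significant byte.
Reassemble most-significant byte first: 7B 95 3E 13 → 0x7B953E13.
0x7B953E13 = 2073378323.

2073378323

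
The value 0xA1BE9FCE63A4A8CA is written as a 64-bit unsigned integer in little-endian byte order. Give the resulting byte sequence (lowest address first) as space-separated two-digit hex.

CA A8 A4 63 CE 9F BE A1

Split into bytes (most-significant first): A1 BE 9F CE 63 A4 A8 CA.
In little-endian order the low byte comes first in memory.
So at ascending addresses the bytes are CA A8 A4 63 CE 9F BE A1.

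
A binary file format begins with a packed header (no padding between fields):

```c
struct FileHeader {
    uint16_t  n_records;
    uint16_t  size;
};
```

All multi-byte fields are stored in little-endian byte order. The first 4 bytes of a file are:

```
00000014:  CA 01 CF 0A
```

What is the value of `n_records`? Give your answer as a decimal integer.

458

`n_records` is the first field, at byte offset 0, occupying 2 bytes.
Bytes at offsets 0..1: CA 01.
In little-endian order the low byte comes first in memory.
Reassemble most-significant byte first: 01 CA → 0x01CA.
0x01CA = 458.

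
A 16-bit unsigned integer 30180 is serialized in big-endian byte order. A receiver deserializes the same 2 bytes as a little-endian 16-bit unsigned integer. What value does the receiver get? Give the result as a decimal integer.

30180 in 16-bit hexadecimal is 0x75E4.
Stored big-endian, the bytes at ascending addresses are 75 E4.
Read back as little-endian, the first byte is least significant, giving 0xE475.
0xE475 = 58485.

58485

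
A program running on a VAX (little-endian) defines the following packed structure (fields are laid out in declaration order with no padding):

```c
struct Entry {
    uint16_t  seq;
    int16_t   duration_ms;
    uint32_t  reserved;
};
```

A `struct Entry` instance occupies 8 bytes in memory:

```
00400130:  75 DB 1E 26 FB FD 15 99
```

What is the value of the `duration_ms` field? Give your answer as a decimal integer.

`duration_ms` follows `seq` (2 bytes), so it starts at byte offset 2 and occupies 2 bytes.
Bytes at offsets 2..3: 1E 26.
Little-endian: lowest address holds the least-significant byte.
Reassemble most-significant byte first: 26 1E → 0x261E.
0x261E = 9758.

9758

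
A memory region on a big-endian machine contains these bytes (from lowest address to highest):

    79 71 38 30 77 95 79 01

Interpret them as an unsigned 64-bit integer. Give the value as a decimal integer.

Big-endian: lowest address holds the most-significant byte.
The bytes are already most-significant first: 0x7971383077957901.
0x7971383077957901 = 8750837331773454593.

8750837331773454593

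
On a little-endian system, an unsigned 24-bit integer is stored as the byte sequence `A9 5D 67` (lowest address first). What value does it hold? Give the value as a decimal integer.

6774185

In little-endian order the low byte comes first in memory.
Reassemble most-significant byte first: 67 5D A9 → 0x675DA9.
0x675DA9 = 6774185.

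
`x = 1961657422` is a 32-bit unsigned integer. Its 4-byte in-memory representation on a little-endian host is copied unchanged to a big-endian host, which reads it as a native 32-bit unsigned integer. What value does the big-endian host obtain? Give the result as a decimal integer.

1317334132

1961657422 in 32-bit hexadecimal is 0x74EC844E.
Stored little-endian, the bytes at ascending addresses are 4E 84 EC 74.
Read back as big-endian, the last byte is least significant, giving 0x4E84EC74.
0x4E84EC74 = 1317334132.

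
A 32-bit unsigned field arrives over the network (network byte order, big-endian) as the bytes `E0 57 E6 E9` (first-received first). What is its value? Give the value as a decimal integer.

3763857129

In big-endian order the high byte comes first in memory.
The bytes are already most-significant first: 0xE057E6E9.
0xE057E6E9 = 3763857129.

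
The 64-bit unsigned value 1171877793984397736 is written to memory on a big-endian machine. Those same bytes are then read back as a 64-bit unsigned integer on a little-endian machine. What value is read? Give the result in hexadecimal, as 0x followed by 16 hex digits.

1171877793984397736 in 64-bit hexadecimal is 0x104358A50E9BC1A8.
Stored big-endian, the bytes at ascending addresses are 10 43 58 A5 0E 9B C1 A8.
Read back as little-endian, the first byte is least significant, giving 0xA8C19B0EA5584310.

0xA8C19B0EA5584310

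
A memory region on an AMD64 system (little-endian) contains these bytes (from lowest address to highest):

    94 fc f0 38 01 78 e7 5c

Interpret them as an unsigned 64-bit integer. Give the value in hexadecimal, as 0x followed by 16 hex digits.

0x5CE7780138F0FC94

Little-endian: lowest address holds the least-significant byte.
Reassemble most-significant byte first: 5C E7 78 01 38 F0 FC 94 → 0x5CE7780138F0FC94.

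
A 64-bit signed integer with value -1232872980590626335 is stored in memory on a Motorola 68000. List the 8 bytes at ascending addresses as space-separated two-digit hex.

Two's complement of -1232872980590626335 in 64 bits: 1232872980590626335 = 0x111C0B719D48061F; invert → 0xEEE3F48E62B7F9E0; add 1 → 0xEEE3F48E62B7F9E1.
Split into bytes (most-significant first): EE E3 F4 8E 62 B7 F9 E1.
Big-endian: lowest address holds the most-significant byte.
So the memory order matches the most-significant-first order: EE E3 F4 8E 62 B7 F9 E1.

EE E3 F4 8E 62 B7 F9 E1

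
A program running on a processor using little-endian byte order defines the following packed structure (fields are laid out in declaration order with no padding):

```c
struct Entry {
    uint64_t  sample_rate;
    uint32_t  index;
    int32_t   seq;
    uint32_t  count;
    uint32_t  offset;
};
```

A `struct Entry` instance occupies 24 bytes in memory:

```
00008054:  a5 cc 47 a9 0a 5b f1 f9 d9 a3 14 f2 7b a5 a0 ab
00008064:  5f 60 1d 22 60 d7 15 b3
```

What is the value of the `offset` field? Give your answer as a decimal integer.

3004553056

`offset` follows `sample_rate` (8 B), `index` (4 B), `seq` (4 B), `count` (4 B), so it starts at offset 8 + 4 + 4 + 4 = 20 and occupies 4 bytes.
Bytes at offsets 20..23: 60 D7 15 B3.
In little-endian order the low byte comes first in memory.
Reassemble most-significant byte first: B3 15 D7 60 → 0xB315D760.
0xB315D760 = 3004553056.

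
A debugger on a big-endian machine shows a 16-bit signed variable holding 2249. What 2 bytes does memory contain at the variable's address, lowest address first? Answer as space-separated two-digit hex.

2249 in hexadecimal, padded to 16 bits, is 0x08C9.
Split into bytes (most-significant first): 08 C9.
In big-endian order the high byte comes first in memory.
So the memory order matches the most-significant-first order: 08 C9.

08 C9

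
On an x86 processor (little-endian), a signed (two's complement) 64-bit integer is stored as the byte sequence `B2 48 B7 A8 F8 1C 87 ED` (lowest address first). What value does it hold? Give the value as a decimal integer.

-1331063310556641102

In little-endian order the low byte comes first in memory.
Reassemble most-significant byte first: ED 87 1C F8 A8 B7 48 B2 → 0xED871CF8A8B748B2.
Top bit is set, so as a signed 64-bit value this is 0xED871CF8A8B748B2 − 2^64 = -1331063310556641102.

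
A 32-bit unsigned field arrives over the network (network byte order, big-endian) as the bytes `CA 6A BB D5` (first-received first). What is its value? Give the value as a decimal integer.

In big-endian order the high byte comes first in memory.
The bytes are already most-significant first: 0xCA6ABBD5.
0xCA6ABBD5 = 3395992533.

3395992533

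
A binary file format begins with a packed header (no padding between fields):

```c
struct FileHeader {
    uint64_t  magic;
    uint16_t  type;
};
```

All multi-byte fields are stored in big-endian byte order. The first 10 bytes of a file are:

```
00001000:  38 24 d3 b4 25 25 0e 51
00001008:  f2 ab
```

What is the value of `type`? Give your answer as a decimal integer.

62123

`type` follows `magic` (8 bytes), so it starts at byte offset 8 and occupies 2 bytes.
Bytes at offsets 8..9: F2 AB.
Big-endian stores the most-significant byte at the lowest address.
The bytes are already most-significant first: 0xF2AB.
0xF2AB = 62123.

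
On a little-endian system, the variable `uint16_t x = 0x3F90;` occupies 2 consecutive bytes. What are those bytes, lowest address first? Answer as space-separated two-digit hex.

Split into bytes (most-significant first): 3F 90.
In little-endian order the low byte comes first in memory.
So at ascending addresses the bytes are 90 3F.

90 3F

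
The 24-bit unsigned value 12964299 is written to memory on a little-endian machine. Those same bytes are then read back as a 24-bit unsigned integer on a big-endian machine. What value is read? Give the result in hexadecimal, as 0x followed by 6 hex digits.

12964299 in 24-bit hexadecimal is 0xC5D1CB.
Stored little-endian, the bytes at ascending addresses are CB D1 C5.
Read back as big-endian, the last byte is least significant, giving 0xCBD1C5.

0xCBD1C5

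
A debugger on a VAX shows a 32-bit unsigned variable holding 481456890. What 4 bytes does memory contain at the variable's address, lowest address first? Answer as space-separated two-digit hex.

FA 72 B2 1C

481456890 in hexadecimal, padded to 32 bits, is 0x1CB272FA.
Split into bytes (most-significant first): 1C B2 72 FA.
In little-endian order the low byte comes first in memory.
So at ascending addresses the bytes are FA 72 B2 1C.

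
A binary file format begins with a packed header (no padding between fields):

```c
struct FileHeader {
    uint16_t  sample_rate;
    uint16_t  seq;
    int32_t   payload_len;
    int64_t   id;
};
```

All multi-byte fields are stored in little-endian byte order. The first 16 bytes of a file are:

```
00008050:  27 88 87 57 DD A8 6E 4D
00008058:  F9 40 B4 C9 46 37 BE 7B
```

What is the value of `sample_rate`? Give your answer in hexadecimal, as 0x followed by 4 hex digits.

0x8827

`sample_rate` is the first field, at byte offset 0, occupying 2 bytes.
Bytes at offsets 0..1: 27 88.
In little-endian order the low byte comes first in memory.
Reassemble most-significant byte first: 88 27 → 0x8827.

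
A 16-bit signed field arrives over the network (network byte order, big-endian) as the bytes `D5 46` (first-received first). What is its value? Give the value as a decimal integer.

-10938

Big-endian: lowest address holds the most-significant byte.
The bytes are already most-significant first: 0xD546.
Top bit is set, so as a signed 16-bit value this is 0xD546 − 2^16 = -10938.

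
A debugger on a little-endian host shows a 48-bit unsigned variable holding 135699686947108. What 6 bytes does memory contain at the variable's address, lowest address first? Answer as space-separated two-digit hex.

135699686947108 in hexadecimal, padded to 48 bits, is 0x7B6B0BA2F924.
Split into bytes (most-significant first): 7B 6B 0B A2 F9 24.
Little-endian: lowest address holds the least-significant byte.
So at ascending addresses the bytes are 24 F9 A2 0B 6B 7B.

24 F9 A2 0B 6B 7B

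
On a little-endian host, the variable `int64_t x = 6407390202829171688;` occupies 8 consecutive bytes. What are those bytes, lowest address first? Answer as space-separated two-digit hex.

E8 6B F3 10 71 9F EB 58

6407390202829171688 in hexadecimal, padded to 64 bits, is 0x58EB9F7110F36BE8.
Split into bytes (most-significant first): 58 EB 9F 71 10 F3 6B E8.
Little-endian: lowest address holds the least-significant byte.
So at ascending addresses the bytes are E8 6B F3 10 71 9F EB 58.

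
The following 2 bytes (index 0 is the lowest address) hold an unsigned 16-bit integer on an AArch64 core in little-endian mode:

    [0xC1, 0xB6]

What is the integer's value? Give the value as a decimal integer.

46785

Little-endian: lowest address holds the least-significant byte.
Reassemble most-significant byte first: B6 C1 → 0xB6C1.
0xB6C1 = 46785.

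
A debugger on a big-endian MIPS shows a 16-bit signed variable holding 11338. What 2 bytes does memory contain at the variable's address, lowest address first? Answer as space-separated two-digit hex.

11338 in hexadecimal, padded to 16 bits, is 0x2C4A.
Split into bytes (most-significant first): 2C 4A.
Big-endian: lowest address holds the most-significant byte.
So the memory order matches the most-significant-first order: 2C 4A.

2C 4A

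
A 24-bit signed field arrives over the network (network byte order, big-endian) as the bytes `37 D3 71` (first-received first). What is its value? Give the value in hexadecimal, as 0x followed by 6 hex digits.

Big-endian stores the most-significant byte at the lowest address.
The bytes are already most-significant first: 0x37D371.

0x37D371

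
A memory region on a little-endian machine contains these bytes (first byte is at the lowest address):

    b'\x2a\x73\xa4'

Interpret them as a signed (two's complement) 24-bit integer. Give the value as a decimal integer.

-5999830

Little-endian: lowest address holds the least-significant byte.
Reassemble most-significant byte first: A4 73 2A → 0xA4732A.
Top bit is set, so as a signed 24-bit value this is 0xA4732A − 2^24 = -5999830.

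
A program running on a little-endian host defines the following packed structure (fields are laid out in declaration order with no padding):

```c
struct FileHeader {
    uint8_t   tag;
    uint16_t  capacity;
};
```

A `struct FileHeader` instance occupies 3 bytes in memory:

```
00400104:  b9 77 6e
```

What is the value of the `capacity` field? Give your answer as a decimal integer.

`capacity` follows `tag` (1 byte), so it starts at byte offset 1 and occupies 2 bytes.
Bytes at offsets 1..2: 77 6E.
Little-endian: lowest address holds the least-significant byte.
Reassemble most-significant byte first: 6E 77 → 0x6E77.
0x6E77 = 28279.

28279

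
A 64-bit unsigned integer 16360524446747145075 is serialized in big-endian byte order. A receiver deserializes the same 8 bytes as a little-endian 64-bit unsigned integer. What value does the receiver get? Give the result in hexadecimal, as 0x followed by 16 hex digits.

0x733375734D420CE3

16360524446747145075 in 64-bit hexadecimal is 0xE30C424D73753373.
Stored big-endian, the bytes at ascending addresses are E3 0C 42 4D 73 75 33 73.
Read back as little-endian, the first byte is least significant, giving 0x733375734D420CE3.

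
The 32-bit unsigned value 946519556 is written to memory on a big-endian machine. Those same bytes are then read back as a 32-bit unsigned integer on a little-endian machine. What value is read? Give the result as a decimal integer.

79587896

946519556 in 32-bit hexadecimal is 0x386ABE04.
Stored big-endian, the bytes at ascending addresses are 38 6A BE 04.
Read back as little-endian, the first byte is least significant, giving 0x04BE6A38.
0x04BE6A38 = 79587896.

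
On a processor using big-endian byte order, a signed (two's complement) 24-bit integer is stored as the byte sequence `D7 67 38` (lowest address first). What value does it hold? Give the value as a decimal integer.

-2660552

In big-endian order the high byte comes first in memory.
The bytes are already most-significant first: 0xD76738.
Top bit is set, so as a signed 24-bit value this is 0xD76738 − 2^24 = -2660552.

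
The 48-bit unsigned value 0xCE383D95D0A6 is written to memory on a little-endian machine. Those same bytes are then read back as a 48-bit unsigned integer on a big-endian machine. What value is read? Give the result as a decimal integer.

183414787225806

Stored little-endian, the bytes at ascending addresses are A6 D0 95 3D 38 CE.
Read back as big-endian, the last byte is least significant, giving 0xA6D0953D38CE.
0xA6D0953D38CE = 183414787225806.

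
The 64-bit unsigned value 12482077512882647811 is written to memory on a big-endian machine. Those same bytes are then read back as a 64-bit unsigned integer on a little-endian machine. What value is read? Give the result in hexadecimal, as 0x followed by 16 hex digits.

0x03F342765D3F39AD

12482077512882647811 in 64-bit hexadecimal is 0xAD393F5D7642F303.
Stored big-endian, the bytes at ascending addresses are AD 39 3F 5D 76 42 F3 03.
Read back as little-endian, the first byte is least significant, giving 0x03F342765D3F39AD.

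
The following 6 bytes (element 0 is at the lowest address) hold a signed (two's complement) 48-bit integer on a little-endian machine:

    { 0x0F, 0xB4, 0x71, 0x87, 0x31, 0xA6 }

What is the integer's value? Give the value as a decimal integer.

In little-endian order the low byte comes first in memory.
Reassemble most-significant byte first: A6 31 87 71 B4 0F → 0xA6318771B40F.
Top bit is set, so as a signed 48-bit value this is 0xA6318771B40F − 2^48 = -98743320726513.

-98743320726513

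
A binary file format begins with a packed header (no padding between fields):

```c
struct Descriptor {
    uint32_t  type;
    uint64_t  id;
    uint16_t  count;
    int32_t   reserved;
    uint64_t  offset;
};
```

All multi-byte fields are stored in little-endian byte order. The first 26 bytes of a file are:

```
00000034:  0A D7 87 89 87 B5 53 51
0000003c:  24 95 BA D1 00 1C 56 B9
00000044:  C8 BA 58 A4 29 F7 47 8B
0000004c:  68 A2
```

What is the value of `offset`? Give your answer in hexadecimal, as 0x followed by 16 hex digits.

`offset` follows `type` (4 B), `id` (8 B), `count` (2 B), `reserved` (4 B), so it starts at offset 4 + 8 + 2 + 4 = 18 and occupies 8 bytes.
Bytes at offsets 18..25: 58 A4 29 F7 47 8B 68 A2.
In little-endian order the low byte comes first in memory.
Reassemble most-significant byte first: A2 68 8B 47 F7 29 A4 58 → 0xA2688B47F729A458.

0xA2688B47F729A458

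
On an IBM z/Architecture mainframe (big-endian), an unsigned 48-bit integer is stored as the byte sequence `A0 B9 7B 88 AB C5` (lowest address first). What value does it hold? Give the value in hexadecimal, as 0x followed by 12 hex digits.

0xA0B97B88ABC5

Big-endian stores the most-significant byte at the lowest address.
The bytes are already most-significant first: 0xA0B97B88ABC5.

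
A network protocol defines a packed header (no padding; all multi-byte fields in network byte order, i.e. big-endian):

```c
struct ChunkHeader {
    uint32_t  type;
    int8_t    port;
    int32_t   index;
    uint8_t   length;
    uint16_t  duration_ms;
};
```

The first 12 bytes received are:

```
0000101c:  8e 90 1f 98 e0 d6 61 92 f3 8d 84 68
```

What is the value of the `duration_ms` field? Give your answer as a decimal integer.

`duration_ms` follows `type` (4 B), `port` (1 B), `index` (4 B), `length` (1 B), so it starts at offset 4 + 1 + 4 + 1 = 10 and occupies 2 bytes.
Bytes at offsets 10..11: 84 68.
In big-endian order the high byte comes first in memory.
The bytes are already most-significant first: 0x8468.
0x8468 = 33896.

33896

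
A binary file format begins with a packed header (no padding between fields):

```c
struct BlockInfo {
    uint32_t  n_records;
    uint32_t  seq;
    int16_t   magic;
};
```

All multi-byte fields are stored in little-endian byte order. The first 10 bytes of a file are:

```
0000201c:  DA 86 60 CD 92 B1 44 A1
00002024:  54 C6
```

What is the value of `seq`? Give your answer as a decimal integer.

2705633682

`seq` follows `n_records` (4 bytes), so it starts at byte offset 4 and occupies 4 bytes.
Bytes at offsets 4..7: 92 B1 44 A1.
Little-endian: lowest address holds the least-significant byte.
Reassemble most-significant byte first: A1 44 B1 92 → 0xA144B192.
0xA144B192 = 2705633682.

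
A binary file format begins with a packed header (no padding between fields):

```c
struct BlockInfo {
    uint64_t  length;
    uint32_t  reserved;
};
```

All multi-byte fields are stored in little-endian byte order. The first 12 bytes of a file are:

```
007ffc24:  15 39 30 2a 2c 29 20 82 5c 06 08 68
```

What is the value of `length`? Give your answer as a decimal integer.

9376539693848475925

`length` is the first field, at byte offset 0, occupying 8 bytes.
Bytes at offsets 0..7: 15 39 30 2A 2C 29 20 82.
Little-endian stores the least-significant byte at the lowest address.
Reassemble most-significant byte first: 82 20 29 2C 2A 30 39 15 → 0x8220292C2A303915.
0x8220292C2A303915 = 9376539693848475925.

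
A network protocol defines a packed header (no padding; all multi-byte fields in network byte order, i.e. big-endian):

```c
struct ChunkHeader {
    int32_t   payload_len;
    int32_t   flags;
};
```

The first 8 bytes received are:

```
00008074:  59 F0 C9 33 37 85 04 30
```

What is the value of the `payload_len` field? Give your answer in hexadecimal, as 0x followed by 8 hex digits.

`payload_len` is the first field, at byte offset 0, occupying 4 bytes.
Bytes at offsets 0..3: 59 F0 C9 33.
Big-endian: lowest address holds the most-significant byte.
The bytes are already most-significant first: 0x59F0C933.

0x59F0C933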